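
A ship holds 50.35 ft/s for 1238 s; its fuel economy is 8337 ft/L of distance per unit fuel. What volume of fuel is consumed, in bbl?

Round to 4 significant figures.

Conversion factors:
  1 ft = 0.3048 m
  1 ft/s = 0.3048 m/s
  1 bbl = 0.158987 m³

0.04703 bbl

50.35 ft/s → 15.3467 m/s
d = v × t = 15.3467 × 1238 = 18999.2 m
8337 ft/L → 2.54112×10⁶ m/m³
V = d / (distance per unit fuel) = 18999.2 / 2.54112×10⁶ = 0.0074767 m³
In bbl: 0.0074767 / 0.158987 = 0.0470271 bbl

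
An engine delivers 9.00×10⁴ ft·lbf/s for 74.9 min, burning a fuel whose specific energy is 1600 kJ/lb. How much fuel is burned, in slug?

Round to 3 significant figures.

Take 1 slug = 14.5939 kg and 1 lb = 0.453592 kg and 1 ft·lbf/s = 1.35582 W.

10.7 slug

9.00×10⁴ ft·lbf/s → 122024 W
74.9 min → 4494 s
E = P × t = 122024 × 4494 = 5.48376×10⁸ J
1600 kJ/lb → 3.5274×10⁶ J/kg
m = E / e_s = 5.48376×10⁸ / 3.5274×10⁶ = 155.462 kg
In slug: 155.462 / 14.5939 = 10.6525 slug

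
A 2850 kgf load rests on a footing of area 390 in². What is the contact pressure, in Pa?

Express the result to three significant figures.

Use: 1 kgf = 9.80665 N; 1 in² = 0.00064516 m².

2850 kgf × 9.80665 = 27949 N
390 in² × 0.00064516 = 0.251612 m²
P = F / A = 27949 N / 0.251612 m² = 111080 Pa

1.11×10⁵ Pa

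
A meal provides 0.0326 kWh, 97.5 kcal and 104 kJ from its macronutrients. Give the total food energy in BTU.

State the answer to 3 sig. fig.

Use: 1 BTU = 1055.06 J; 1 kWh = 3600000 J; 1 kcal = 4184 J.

0.0326 kWh × 3600000 → 117360 J
97.5 kcal × 4184 → 407940 J
104 kJ × 1000 → 104000 J
Total: 117360 + 407940 + 104000 = 629300 J
In BTU: 629300 / 1055.06 = 596.459 BTU

596 BTU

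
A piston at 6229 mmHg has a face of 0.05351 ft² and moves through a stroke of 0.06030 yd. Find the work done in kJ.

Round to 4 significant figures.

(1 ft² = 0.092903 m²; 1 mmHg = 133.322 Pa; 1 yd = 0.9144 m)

6229 mmHg → 830463 Pa
0.05351 ft² → 0.00497124 m²
F = P × A = 830463 × 0.00497124 = 4128.43 N
0.06030 yd → 0.0551383 m
W = F × d = 4128.43 × 0.0551383 = 227.635 J
In kJ: 227.635 / 1000 = 0.227635 kJ

0.2276 kJ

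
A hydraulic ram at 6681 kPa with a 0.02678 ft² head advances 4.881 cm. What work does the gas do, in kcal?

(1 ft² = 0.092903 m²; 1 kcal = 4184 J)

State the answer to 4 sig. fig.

0.1939 kcal

6681 kPa → 6.681×10⁶ Pa
0.02678 ft² → 0.00248794 m²
F = P × A = 6.681×10⁶ × 0.00248794 = 16621.9 N
4.881 cm → 0.04881 m
W = F × d = 16621.9 × 0.04881 = 811.315 J
In kcal: 811.315 / 4184 = 0.193909 kcal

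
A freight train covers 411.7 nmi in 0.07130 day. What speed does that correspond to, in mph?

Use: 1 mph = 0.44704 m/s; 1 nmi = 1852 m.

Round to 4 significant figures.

411.7 nmi × 1852 → 762468 m
0.07130 day × 86400 → 6160.32 s
v = d / t = 762468 m / 6160.32 s = 123.771 m/s
123.771 m/s ÷ (0.44704 m/s/mph) = 276.868 mph

276.9 mph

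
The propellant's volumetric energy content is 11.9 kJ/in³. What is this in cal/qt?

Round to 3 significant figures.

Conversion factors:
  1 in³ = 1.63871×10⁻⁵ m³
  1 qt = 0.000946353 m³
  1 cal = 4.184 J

1.64×10⁵ cal/qt

11.9 kJ/in³ × 1000 J/kJ ÷ 1.63871×10⁻⁵ m³/in³ = 7.26181×10⁸ J/m³
7.26181×10⁸ J/m³ ÷ 4.184 J/cal × 0.000946353 m³/qt = 164250 cal/qt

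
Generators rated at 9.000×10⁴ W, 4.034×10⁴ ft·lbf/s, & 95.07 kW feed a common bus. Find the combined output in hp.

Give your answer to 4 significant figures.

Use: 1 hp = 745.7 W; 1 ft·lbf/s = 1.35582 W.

9.000×10⁴ W (already W)
4.034×10⁴ ft·lbf/s × 1.35582 → 54693.8 W
95.07 kW × 1000 → 95070 W
Sum: 90000 + 54693.8 + 95070 = 239764 W
In hp: 239764 / 745.7 = 321.529 hp

321.5 hp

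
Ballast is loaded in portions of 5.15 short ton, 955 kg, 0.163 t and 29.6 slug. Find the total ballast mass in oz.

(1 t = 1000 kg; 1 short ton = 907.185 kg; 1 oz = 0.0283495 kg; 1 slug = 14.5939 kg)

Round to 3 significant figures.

5.15 short ton × 907.185 → 4672 kg
955 kg (already kg)
0.163 t × 1000 → 163 kg
29.6 slug × 14.5939 → 431.979 kg
Total: 4672 + 955 + 163 + 431.979 = 6221.98 kg
In oz: 6221.98 / 0.0283495 = 219474 oz

2.19×10⁵ oz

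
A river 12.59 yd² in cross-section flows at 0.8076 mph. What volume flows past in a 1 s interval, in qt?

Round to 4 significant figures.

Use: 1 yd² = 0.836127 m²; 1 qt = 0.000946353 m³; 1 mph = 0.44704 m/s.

4016 qt

0.8076 mph × 0.44704 = 0.36103 m/s
12.59 yd² × 0.836127 = 10.5268 m²
V = v × A × t = 0.36103 m/s × 10.5268 m² × 1 s = 3.80049 m³
3.80049 m³ ÷ (0.000946353 m³/qt) = 4015.93 qt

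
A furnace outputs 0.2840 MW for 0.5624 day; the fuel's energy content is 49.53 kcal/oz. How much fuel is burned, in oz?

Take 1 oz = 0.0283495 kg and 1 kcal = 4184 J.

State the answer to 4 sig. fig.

6.659×10⁴ oz

0.2840 MW → 284000 W
0.5624 day → 48591.4 s
E = P × t = 284000 × 48591.4 = 1.38×10¹⁰ J
49.53 kcal/oz → 7.30995×10⁶ J/kg
m = E / e_s = 1.38×10¹⁰ / 7.30995×10⁶ = 1887.84 kg
In oz: 1887.84 / 0.0283495 = 66591.7 oz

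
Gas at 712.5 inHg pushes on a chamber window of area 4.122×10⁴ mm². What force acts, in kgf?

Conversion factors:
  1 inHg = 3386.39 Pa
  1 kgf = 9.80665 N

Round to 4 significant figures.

712.5 inHg × 3386.39 = 2.4128×10⁶ Pa
4.122×10⁴ mm² × 10⁻⁶ = 0.04122 m²
F = P × A = 2.4128×10⁶ Pa × 0.04122 m² = 99455.6 N
99455.6 N ÷ (9.80665 N/kgf) = 10141.6 kgf

1.014×10⁴ kgf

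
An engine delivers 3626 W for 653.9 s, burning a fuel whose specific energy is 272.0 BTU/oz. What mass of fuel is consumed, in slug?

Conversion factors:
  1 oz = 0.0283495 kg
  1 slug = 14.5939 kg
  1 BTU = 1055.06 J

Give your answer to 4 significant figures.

0.01605 slug

E = P × t = 3626 × 653.9 = 2.37104×10⁶ J
272.0 BTU/oz → 1.01228×10⁷ J/kg
m = E / e_s = 2.37104×10⁶ / 1.01228×10⁷ = 0.234228 kg
In slug: 0.234228 / 14.5939 = 0.0160497 slug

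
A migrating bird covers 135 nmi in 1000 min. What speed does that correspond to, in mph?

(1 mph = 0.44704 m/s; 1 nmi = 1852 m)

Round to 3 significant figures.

135 nmi × 1852 → 250020 m
1000 min × 60 → 60000 s
v = d / t = 250020 m / 60000 s = 4.167 m/s
4.167 m/s ÷ (0.44704 m/s/mph) = 9.32131 mph

9.32 mph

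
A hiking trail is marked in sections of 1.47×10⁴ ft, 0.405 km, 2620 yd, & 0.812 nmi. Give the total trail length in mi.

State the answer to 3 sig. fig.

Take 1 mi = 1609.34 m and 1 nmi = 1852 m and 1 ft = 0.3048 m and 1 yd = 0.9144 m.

5.46 mi

1.47×10⁴ ft × 0.3048 = 4480.56 m
0.405 km × 1000 = 405 m
2620 yd × 0.9144 = 2395.73 m
0.812 nmi × 1852 = 1503.82 m
Combined: 4480.56 + 405 + 2395.73 + 1503.82 = 8785.11 m
In mi: 8785.11 / 1609.34 = 5.45883 mi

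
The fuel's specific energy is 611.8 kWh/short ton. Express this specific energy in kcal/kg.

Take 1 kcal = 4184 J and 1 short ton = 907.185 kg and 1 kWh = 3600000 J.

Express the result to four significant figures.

611.8 kWh/short ton × 3600000 J/kWh ÷ 907.185 kg/short ton = 2.42782×10⁶ J/kg
2.42782×10⁶ J/kg ÷ 4184 J/kcal = 580.263 kcal/kg

580.3 kcal/kg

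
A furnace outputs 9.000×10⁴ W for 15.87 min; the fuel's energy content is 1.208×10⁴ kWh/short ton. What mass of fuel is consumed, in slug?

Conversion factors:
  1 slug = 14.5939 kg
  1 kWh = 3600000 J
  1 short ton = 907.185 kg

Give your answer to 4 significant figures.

0.1225 slug

15.87 min → 952.2 s
E = P × t = 90000 × 952.2 = 8.5698×10⁷ J
1.208×10⁴ kWh/short ton → 4.79373×10⁷ J/kg
m = E / e_s = 8.5698×10⁷ / 4.79373×10⁷ = 1.78771 kg
In slug: 1.78771 / 14.5939 = 0.122497 slug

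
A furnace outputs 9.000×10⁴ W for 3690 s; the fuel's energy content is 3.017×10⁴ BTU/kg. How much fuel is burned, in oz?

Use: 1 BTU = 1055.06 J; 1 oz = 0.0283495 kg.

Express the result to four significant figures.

368.0 oz

E = P × t = 90000 × 3690 = 3.321×10⁸ J
3.017×10⁴ BTU/kg → 3.18312×10⁷ J/kg
m = E / e_s = 3.321×10⁸ / 3.18312×10⁷ = 10.4332 kg
In oz: 10.4332 / 0.0283495 = 368.021 oz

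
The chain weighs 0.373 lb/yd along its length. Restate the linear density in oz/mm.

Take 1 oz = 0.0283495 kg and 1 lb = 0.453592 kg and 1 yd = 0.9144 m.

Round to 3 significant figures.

0.00653 oz/mm

0.373 lb/yd × 0.453592 kg/lb ÷ 0.9144 m/yd = 0.185028 kg/m
0.185028 kg/m ÷ 0.0283495 kg/oz × 0.001 m/mm = 0.00652668 oz/mm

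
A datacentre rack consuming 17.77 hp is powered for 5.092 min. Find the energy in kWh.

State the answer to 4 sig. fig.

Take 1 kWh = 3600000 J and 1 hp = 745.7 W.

1.125 kWh

17.77 hp × 745.7 → 13251.1 W
5.092 min × 60 → 305.52 s
E = P × t = 13251.1 W × 305.52 s = 4.04848×10⁶ J
4.04848×10⁶ J ÷ (3600000 J/kWh) = 1.12458 kWh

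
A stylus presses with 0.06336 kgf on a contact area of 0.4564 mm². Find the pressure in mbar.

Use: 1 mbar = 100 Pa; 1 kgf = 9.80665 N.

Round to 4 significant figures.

0.06336 kgf × 9.80665 = 0.621349 N
0.4564 mm² × 10⁻⁶ = 4.564×10⁻⁷ m²
P = F / A = 0.621349 N / 4.564×10⁻⁷ m² = 1.36141×10⁶ Pa
1.36141×10⁶ Pa ÷ (100 Pa/mbar) = 13614.1 mbar

1.361×10⁴ mbar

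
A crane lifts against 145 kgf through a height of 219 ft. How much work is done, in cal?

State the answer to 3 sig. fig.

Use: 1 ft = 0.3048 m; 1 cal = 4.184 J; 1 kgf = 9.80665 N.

2.27×10⁴ cal

145 kgf × 9.80665 → 1421.96 N
219 ft × 0.3048 → 66.7512 m
W = F × d = 1421.96 N × 66.7512 m = 94917.5 J
94917.5 J ÷ (4.184 J/cal) = 22685.8 cal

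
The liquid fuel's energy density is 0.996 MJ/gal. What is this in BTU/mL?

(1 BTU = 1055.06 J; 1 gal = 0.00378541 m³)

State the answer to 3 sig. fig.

0.996 MJ/gal × 1000000 J/MJ ÷ 0.00378541 m³/gal = 2.63115×10⁸ J/m³
2.63115×10⁸ J/m³ ÷ 1055.06 J/BTU × 10⁻⁶ m³/mL = 0.249384 BTU/mL

0.249 BTU/mL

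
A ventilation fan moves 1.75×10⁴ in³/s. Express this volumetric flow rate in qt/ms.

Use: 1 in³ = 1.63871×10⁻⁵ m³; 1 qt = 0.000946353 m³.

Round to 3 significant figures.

0.303 qt/ms

1.75×10⁴ in³/s × 1.63871×10⁻⁵ m³/in³ = 0.286774 m³/s
0.286774 m³/s ÷ 0.000946353 m³/qt × 0.001 s/ms = 0.303031 qt/ms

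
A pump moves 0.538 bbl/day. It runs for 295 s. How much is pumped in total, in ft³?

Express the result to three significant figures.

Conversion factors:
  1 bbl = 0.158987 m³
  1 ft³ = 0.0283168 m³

0.538 bbl/day → 9.89988×10⁻⁷ m³/s
V = Q × t = 9.89988×10⁻⁷ × 295 = 2.92046×10⁻⁴ m³
In ft³: 2.92046×10⁻⁴ / 0.0283168 = 0.0103135 ft³

0.0103 ft³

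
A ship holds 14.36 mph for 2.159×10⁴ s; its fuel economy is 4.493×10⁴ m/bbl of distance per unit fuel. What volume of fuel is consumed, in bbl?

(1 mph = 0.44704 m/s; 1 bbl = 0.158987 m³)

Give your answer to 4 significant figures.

14.36 mph → 6.41949 m/s
d = v × t = 6.41949 × 21590 = 138597 m
4.493×10⁴ m/bbl → 282602 m/m³
V = d / (distance per unit fuel) = 138597 / 282602 = 0.490432 m³
In bbl: 0.490432 / 0.158987 = 3.08473 bbl

3.085 bbl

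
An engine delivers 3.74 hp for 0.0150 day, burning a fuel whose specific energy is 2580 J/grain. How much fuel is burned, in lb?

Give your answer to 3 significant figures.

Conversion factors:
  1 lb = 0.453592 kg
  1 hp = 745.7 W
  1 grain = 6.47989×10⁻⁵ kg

3.74 hp → 2788.92 W
0.0150 day → 1296 s
E = P × t = 2788.92 × 1296 = 3.61444×10⁶ J
2580 J/grain → 3.98155×10⁷ J/kg
m = E / e_s = 3.61444×10⁶ / 3.98155×10⁷ = 0.0907797 kg
In lb: 0.0907797 / 0.453592 = 0.200135 lb

0.200 lb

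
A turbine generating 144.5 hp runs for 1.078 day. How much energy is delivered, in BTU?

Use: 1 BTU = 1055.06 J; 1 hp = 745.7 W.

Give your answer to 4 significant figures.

9.512×10⁶ BTU

144.5 hp × 745.7 → 107754 W
1.078 day × 86400 → 93139.2 s
E = P × t = 107754 W × 93139.2 s = 1.00361×10¹⁰ J
1.00361×10¹⁰ J ÷ (1055.06 J/BTU) = 9.51235×10⁶ BTU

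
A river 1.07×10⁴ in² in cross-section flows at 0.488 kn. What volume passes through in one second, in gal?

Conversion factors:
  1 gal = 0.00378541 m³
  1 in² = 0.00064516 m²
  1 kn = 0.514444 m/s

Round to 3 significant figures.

0.488 kn × 0.514444 → 0.251049 m/s
1.07×10⁴ in² × 0.00064516 → 6.90321 m²
V = v × A × t = 0.251049 m/s × 6.90321 m² × 1 s = 1.73304 m³
1.73304 m³ ÷ (0.00378541 m³/gal) = 457.821 gal

458 gal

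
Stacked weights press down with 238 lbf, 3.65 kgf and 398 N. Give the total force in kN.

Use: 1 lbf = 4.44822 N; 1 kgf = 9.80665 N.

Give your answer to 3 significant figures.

1.49 kN

238 lbf × 4.44822 = 1058.68 N
3.65 kgf × 9.80665 = 35.7943 N
398 N (already N)
Sum: 1058.68 + 35.7943 + 398 = 1492.47 N
In kN: 1492.47 / 1000 = 1.49247 kN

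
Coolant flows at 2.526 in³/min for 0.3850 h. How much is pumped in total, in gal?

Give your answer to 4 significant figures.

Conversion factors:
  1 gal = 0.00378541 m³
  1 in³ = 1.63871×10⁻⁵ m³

2.526 in³/min → 6.89897×10⁻⁷ m³/s
0.3850 h → 1386 s
V = Q × t = 6.89897×10⁻⁷ × 1386 = 9.56197×10⁻⁴ m³
In gal: 9.56197×10⁻⁴ / 0.00378541 = 0.252601 gal

0.2526 gal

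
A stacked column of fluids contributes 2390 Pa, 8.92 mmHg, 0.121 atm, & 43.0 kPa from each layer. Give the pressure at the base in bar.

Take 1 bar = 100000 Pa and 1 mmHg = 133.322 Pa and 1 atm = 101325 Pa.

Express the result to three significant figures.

2390 Pa (already Pa)
8.92 mmHg × 133.322 = 1189.23 Pa
0.121 atm × 101325 = 12260.3 Pa
43.0 kPa × 1000 = 43000 Pa
Sum: 2390 + 1189.23 + 12260.3 + 43000 = 58839.5 Pa
In bar: 58839.5 / 100000 = 0.588395 bar

0.588 bar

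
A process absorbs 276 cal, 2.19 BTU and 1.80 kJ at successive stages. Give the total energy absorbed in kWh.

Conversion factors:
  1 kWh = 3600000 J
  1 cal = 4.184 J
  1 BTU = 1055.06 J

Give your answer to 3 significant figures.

0.00146 kWh

276 cal × 4.184 = 1154.78 J
2.19 BTU × 1055.06 = 2310.58 J
1.80 kJ × 1000 = 1800 J
Total: 1154.78 + 2310.58 + 1800 = 5265.36 J
In kWh: 5265.36 / 3600000 = 0.0014626 kWh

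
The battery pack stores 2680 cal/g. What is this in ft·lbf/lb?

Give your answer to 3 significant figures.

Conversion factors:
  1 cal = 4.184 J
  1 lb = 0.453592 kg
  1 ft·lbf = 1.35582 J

2680 cal/g × 4.184 J/cal ÷ 0.001 kg/g = 1.12131×10⁷ J/kg
1.12131×10⁷ J/kg ÷ 1.35582 J/ft·lbf × 0.453592 kg/lb = 3.75136×10⁶ ft·lbf/lb

3.75×10⁶ ft·lbf/lb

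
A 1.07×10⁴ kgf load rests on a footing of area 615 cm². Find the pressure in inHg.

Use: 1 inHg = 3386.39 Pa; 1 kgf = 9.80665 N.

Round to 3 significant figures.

504 inHg

1.07×10⁴ kgf × 9.80665 → 104931 N
615 cm² × 0.0001 → 0.0615 m²
P = F / A = 104931 N / 0.0615 m² = 1.7062×10⁶ Pa
1.7062×10⁶ Pa ÷ (3386.39 Pa/inHg) = 503.84 inHg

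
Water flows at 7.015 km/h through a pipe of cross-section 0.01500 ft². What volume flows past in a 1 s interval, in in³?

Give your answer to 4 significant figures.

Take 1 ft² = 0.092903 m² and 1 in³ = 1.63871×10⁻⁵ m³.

7.015 km/h × (1/3.6) → 1.94861 m/s
0.01500 ft² × 0.092903 → 0.00139354 m²
V = v × A × t = 1.94861 m/s × 0.00139354 m² × 1 s = 0.00271547 m³
0.00271547 m³ ÷ (1.63871×10⁻⁵ m³/in³) = 165.708 in³

165.7 in³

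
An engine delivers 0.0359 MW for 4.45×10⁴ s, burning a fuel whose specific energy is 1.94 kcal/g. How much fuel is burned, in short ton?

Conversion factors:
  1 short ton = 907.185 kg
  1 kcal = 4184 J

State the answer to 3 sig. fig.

0.0359 MW → 35900 W
E = P × t = 35900 × 44500 = 1.59755×10⁹ J
1.94 kcal/g → 8.11696×10⁶ J/kg
m = E / e_s = 1.59755×10⁹ / 8.11696×10⁶ = 196.816 kg
In short ton: 196.816 / 907.185 = 0.216952 short ton

0.217 short ton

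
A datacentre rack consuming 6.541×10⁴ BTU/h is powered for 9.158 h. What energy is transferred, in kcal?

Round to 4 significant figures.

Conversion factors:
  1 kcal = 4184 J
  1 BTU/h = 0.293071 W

6.541×10⁴ BTU/h × 0.293071 → 19169.8 W
9.158 h × 3600 → 32968.8 s
E = P × t = 19169.8 W × 32968.8 s = 6.32005×10⁸ J
6.32005×10⁸ J ÷ (4184 J/kcal) = 151053 kcal

1.511×10⁵ kcal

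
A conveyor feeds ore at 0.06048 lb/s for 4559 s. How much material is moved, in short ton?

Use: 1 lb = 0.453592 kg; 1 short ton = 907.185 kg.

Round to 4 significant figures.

0.06048 lb/s → 0.0274332 kg/s
m = ṁ × t = 0.0274332 × 4559 = 125.068 kg
In short ton: 125.068 / 907.185 = 0.137864 short ton

0.1379 short ton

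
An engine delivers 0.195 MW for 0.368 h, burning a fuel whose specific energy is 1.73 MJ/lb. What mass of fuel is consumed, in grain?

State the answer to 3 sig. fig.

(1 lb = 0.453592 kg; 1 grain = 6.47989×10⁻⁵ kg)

0.195 MW → 195000 W
0.368 h → 1324.8 s
E = P × t = 195000 × 1324.8 = 2.58336×10⁸ J
1.73 MJ/lb → 3.814×10⁶ J/kg
m = E / e_s = 2.58336×10⁸ / 3.814×10⁶ = 67.7336 kg
In grain: 67.7336 / 6.47989×10⁻⁵ = 1.04529×10⁶ grain

1.05×10⁶ grain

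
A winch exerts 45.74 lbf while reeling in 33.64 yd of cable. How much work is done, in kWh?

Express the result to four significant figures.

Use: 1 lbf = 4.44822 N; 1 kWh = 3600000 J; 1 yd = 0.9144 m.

45.74 lbf × 4.44822 = 203.462 N
33.64 yd × 0.9144 = 30.7604 m
W = F × d = 203.462 N × 30.7604 m = 6258.57 J
6258.57 J ÷ (3600000 J/kWh) = 0.00173849 kWh

0.001738 kWh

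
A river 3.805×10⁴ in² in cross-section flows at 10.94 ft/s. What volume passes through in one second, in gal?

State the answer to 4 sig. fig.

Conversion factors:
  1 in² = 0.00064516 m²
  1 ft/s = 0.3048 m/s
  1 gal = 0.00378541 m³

2.162×10⁴ gal

10.94 ft/s × 0.3048 → 3.33451 m/s
3.805×10⁴ in² × 0.00064516 → 24.5483 m²
V = v × A × t = 3.33451 m/s × 24.5483 m² × 1 s = 81.8566 m³
81.8566 m³ ÷ (0.00378541 m³/gal) = 21624.2 gal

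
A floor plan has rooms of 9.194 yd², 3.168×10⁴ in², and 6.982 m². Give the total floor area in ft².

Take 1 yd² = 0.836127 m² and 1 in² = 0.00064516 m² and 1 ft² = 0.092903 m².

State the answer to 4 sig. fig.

377.9 ft²

9.194 yd² × 0.836127 = 7.68735 m²
3.168×10⁴ in² × 0.00064516 = 20.4387 m²
6.982 m² (already m²)
Total: 7.68735 + 20.4387 + 6.982 = 35.108 m²
In ft²: 35.108 / 0.092903 = 377.9 ft²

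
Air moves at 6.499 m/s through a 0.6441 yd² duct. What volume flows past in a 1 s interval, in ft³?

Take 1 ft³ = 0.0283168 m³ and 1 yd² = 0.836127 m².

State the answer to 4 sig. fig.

0.6441 yd² × 0.836127 = 0.538549 m²
V = v × A × t = 6.499 m/s × 0.538549 m² × 1 s = 3.50003 m³
3.50003 m³ ÷ (0.0283168 m³/ft³) = 123.603 ft³

123.6 ft³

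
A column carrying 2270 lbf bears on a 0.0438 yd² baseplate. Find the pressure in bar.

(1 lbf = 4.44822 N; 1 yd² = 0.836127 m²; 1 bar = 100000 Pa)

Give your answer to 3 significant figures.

2270 lbf × 4.44822 = 10097.5 N
0.0438 yd² × 0.836127 = 0.0366224 m²
P = F / A = 10097.5 N / 0.0366224 m² = 275719 Pa
275719 Pa ÷ (100000 Pa/bar) = 2.75719 bar

2.76 bar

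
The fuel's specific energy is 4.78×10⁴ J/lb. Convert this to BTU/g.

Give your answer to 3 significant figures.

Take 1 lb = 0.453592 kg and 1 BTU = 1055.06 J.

0.0999 BTU/g

4.78×10⁴ J/lb ÷ 0.453592 kg/lb = 105381 J/kg
105381 J/kg ÷ 1055.06 J/BTU × 0.001 kg/g = 0.0998815 BTU/g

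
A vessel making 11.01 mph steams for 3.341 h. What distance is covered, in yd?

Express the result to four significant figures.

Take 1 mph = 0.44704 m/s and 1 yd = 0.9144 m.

6.474×10⁴ yd

11.01 mph × 0.44704 = 4.92191 m/s
3.341 h × 3600 = 12027.6 s
d = v × t = 4.92191 m/s × 12027.6 s = 59198.8 m
59198.8 m ÷ (0.9144 m/yd) = 64740.6 yd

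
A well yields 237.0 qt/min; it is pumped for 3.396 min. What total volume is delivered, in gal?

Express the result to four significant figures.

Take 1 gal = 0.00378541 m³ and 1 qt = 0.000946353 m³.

237.0 qt/min → 0.00373809 m³/s
3.396 min → 203.76 s
V = Q × t = 0.00373809 × 203.76 = 0.761673 m³
In gal: 0.761673 / 0.00378541 = 201.213 gal

201.2 gal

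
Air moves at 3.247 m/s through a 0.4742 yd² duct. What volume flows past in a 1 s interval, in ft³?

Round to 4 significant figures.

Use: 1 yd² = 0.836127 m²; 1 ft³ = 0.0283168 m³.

45.46 ft³

0.4742 yd² × 0.836127 = 0.396491 m²
V = v × A × t = 3.247 m/s × 0.396491 m² × 1 s = 1.28741 m³
1.28741 m³ ÷ (0.0283168 m³/ft³) = 45.4645 ft³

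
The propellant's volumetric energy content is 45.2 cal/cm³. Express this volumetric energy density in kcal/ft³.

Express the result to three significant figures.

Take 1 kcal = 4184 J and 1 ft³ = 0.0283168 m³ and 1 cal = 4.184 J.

1280 kcal/ft³

45.2 cal/cm³ × 4.184 J/cal ÷ 10⁻⁶ m³/cm³ = 1.89117×10⁸ J/m³
1.89117×10⁸ J/m³ ÷ 4184 J/kcal × 0.0283168 m³/ft³ = 1279.92 kcal/ft³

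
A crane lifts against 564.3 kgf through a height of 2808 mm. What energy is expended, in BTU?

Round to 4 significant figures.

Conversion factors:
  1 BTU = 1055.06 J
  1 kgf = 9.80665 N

564.3 kgf × 9.80665 = 5533.89 N
2808 mm × 0.001 = 2.808 m
W = F × d = 5533.89 N × 2.808 m = 15539.2 J
15539.2 J ÷ (1055.06 J/BTU) = 14.7283 BTU

14.73 BTU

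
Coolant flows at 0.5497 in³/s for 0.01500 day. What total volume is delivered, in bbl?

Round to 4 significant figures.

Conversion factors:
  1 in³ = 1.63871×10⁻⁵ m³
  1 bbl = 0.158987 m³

0.5497 in³/s → 9.00799×10⁻⁶ m³/s
0.01500 day → 1296 s
V = Q × t = 9.00799×10⁻⁶ × 1296 = 0.0116744 m³
In bbl: 0.0116744 / 0.158987 = 0.0734299 bbl

0.07343 bbl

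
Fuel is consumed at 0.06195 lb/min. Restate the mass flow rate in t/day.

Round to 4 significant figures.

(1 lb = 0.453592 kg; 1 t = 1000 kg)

0.06195 lb/min × 0.453592 kg/lb ÷ 60 s/min = 4.68334×10⁻⁴ kg/s
4.68334×10⁻⁴ kg/s ÷ 1000 kg/t × 86400 s/day = 0.0404641 t/day

0.04046 t/day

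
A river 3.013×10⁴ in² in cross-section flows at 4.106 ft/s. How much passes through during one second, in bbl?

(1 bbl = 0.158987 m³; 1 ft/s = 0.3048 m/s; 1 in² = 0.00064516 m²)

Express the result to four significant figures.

4.106 ft/s × 0.3048 → 1.25151 m/s
3.013×10⁴ in² × 0.00064516 → 19.4387 m²
V = v × A × t = 1.25151 m/s × 19.4387 m² × 1 s = 24.3277 m³
24.3277 m³ ÷ (0.158987 m³/bbl) = 153.017 bbl

153.0 bbl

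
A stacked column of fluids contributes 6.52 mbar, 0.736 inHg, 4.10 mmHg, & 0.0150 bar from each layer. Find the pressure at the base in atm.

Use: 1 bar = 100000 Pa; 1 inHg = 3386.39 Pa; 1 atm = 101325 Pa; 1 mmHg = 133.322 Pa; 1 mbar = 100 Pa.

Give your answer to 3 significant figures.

0.0512 atm

6.52 mbar × 100 = 652 Pa
0.736 inHg × 3386.39 = 2492.38 Pa
4.10 mmHg × 133.322 = 546.62 Pa
0.0150 bar × 100000 = 1500 Pa
Total: 652 + 2492.38 + 546.62 + 1500 = 5191 Pa
In atm: 5191 / 101325 = 0.0512312 atm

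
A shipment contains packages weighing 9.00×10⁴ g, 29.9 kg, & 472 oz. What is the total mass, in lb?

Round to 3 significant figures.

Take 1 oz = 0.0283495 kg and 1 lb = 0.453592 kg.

294 lb

9.00×10⁴ g × 0.001 → 90 kg
29.9 kg (already kg)
472 oz × 0.0283495 → 13.381 kg
Total: 90 + 29.9 + 13.381 = 133.281 kg
In lb: 133.281 / 0.453592 = 293.835 lb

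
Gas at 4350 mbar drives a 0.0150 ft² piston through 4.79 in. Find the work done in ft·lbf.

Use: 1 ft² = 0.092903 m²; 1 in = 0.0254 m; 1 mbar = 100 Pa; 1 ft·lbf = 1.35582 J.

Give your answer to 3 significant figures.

4350 mbar → 435000 Pa
0.0150 ft² → 0.00139354 m²
F = P × A = 435000 × 0.00139354 = 606.19 N
4.79 in → 0.121666 m
W = F × d = 606.19 × 0.121666 = 73.7527 J
In ft·lbf: 73.7527 / 1.35582 = 54.3971 ft·lbf

54.4 ft·lbf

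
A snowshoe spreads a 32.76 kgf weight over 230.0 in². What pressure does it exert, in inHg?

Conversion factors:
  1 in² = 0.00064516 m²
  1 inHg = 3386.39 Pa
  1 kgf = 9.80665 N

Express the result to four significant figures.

32.76 kgf × 9.80665 → 321.266 N
230.0 in² × 0.00064516 → 0.148387 m²
P = F / A = 321.266 N / 0.148387 m² = 2165.05 Pa
2165.05 Pa ÷ (3386.39 Pa/inHg) = 0.639339 inHg

0.6393 inHg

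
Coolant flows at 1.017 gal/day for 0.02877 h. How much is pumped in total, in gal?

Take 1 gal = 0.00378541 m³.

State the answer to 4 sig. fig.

0.001219 gal

1.017 gal/day → 4.45574×10⁻⁸ m³/s
0.02877 h → 103.572 s
V = Q × t = 4.45574×10⁻⁸ × 103.572 = 4.6149×10⁻⁶ m³
In gal: 4.6149×10⁻⁶ / 0.00378541 = 0.00121913 gal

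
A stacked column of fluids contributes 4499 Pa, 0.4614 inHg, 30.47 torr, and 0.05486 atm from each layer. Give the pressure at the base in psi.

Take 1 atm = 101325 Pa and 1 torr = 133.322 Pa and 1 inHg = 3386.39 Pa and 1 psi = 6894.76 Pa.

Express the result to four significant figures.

4499 Pa (already Pa)
0.4614 inHg × 3386.39 → 1562.48 Pa
30.47 torr × 133.322 → 4062.32 Pa
0.05486 atm × 101325 → 5558.69 Pa
Sum: 4499 + 1562.48 + 4062.32 + 5558.69 = 15682.5 Pa
In psi: 15682.5 / 6894.76 = 2.27455 psi

2.275 psi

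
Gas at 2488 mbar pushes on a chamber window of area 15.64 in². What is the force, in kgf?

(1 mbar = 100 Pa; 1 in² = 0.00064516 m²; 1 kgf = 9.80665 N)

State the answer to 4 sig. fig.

2488 mbar × 100 → 248800 Pa
15.64 in² × 0.00064516 → 0.0100903 m²
F = P × A = 248800 Pa × 0.0100903 m² = 2510.47 N
2510.47 N ÷ (9.80665 N/kgf) = 255.997 kgf

256.0 kgf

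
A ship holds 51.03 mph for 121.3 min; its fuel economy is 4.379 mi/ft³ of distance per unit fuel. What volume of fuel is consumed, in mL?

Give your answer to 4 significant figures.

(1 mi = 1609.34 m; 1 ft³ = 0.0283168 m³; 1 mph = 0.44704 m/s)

6.671×10⁵ mL

51.03 mph → 22.8125 m/s
121.3 min → 7278 s
d = v × t = 22.8125 × 7278 = 166029 m
4.379 mi/ft³ → 248873 m/m³
V = d / (distance per unit fuel) = 166029 / 248873 = 0.667123 m³
In mL: 0.667123 / 10⁻⁶ = 667123 mL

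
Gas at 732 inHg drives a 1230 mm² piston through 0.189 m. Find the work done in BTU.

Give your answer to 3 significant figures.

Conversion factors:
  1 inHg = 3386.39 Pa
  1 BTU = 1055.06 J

732 inHg → 2.47884×10⁶ Pa
1230 mm² → 0.00123 m²
F = P × A = 2.47884×10⁶ × 0.00123 = 3048.97 N
W = F × d = 3048.97 × 0.189 = 576.255 J
In BTU: 576.255 / 1055.06 = 0.546182 BTU

0.546 BTU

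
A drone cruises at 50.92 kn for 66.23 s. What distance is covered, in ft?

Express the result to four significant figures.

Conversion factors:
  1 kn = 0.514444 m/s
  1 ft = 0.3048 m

50.92 kn × 0.514444 → 26.1955 m/s
d = v × t = 26.1955 m/s × 66.23 s = 1734.93 m
1734.93 m ÷ (0.3048 m/ft) = 5692.03 ft

5692 ft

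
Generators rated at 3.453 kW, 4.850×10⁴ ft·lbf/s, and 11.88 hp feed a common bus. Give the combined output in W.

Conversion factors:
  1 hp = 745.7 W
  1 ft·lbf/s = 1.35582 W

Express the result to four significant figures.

7.807×10⁴ W

3.453 kW × 1000 → 3453 W
4.850×10⁴ ft·lbf/s × 1.35582 → 65757.3 W
11.88 hp × 745.7 → 8858.92 W
Total: 3453 + 65757.3 + 8858.92 = 78069.2 W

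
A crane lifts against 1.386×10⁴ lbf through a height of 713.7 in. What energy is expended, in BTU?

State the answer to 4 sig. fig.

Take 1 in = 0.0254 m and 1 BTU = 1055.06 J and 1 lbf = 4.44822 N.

1059 BTU

1.386×10⁴ lbf × 4.44822 → 61652.3 N
713.7 in × 0.0254 → 18.128 m
W = F × d = 61652.3 N × 18.128 m = 1.11763×10⁶ J
1.11763×10⁶ J ÷ (1055.06 J/BTU) = 1059.3 BTU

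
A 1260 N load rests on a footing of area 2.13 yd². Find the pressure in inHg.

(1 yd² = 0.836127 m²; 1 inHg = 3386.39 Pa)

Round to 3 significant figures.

2.13 yd² × 0.836127 → 1.78095 m²
P = F / A = 1260 N / 1.78095 m² = 707.488 Pa
707.488 Pa ÷ (3386.39 Pa/inHg) = 0.208921 inHg

0.209 inHg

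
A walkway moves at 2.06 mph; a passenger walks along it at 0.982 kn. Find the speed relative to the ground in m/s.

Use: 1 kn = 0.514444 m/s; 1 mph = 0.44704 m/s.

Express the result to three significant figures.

2.06 mph × 0.44704 = 0.920902 m/s
0.982 kn × 0.514444 = 0.505184 m/s
Combined: 0.920902 + 0.505184 = 1.42609 m/s

1.43 m/s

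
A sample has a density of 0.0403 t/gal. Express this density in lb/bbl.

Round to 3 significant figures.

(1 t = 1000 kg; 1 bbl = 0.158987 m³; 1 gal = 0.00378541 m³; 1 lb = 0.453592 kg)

0.0403 t/gal × 1000 kg/t ÷ 0.00378541 m³/gal = 10646.1 kg/m³
10646.1 kg/m³ ÷ 0.453592 kg/lb × 0.158987 m³/bbl = 3731.53 lb/bbl

3730 lb/bbl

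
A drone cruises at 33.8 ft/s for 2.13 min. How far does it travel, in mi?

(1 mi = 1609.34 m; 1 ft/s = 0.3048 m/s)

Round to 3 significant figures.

0.818 mi

33.8 ft/s × 0.3048 → 10.3022 m/s
2.13 min × 60 → 127.8 s
d = v × t = 10.3022 m/s × 127.8 s = 1316.62 m
1316.62 m ÷ (1609.34 m/mi) = 0.818112 mi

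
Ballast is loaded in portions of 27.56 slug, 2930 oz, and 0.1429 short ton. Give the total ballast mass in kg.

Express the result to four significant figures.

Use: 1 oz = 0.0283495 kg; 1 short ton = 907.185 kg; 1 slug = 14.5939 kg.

27.56 slug × 14.5939 = 402.208 kg
2930 oz × 0.0283495 = 83.064 kg
0.1429 short ton × 907.185 = 129.637 kg
Total: 402.208 + 83.064 + 129.637 = 614.909 kg

614.9 kg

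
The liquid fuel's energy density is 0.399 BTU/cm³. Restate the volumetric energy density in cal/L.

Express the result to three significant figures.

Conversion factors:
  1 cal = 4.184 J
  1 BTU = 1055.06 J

1.01×10⁵ cal/L

0.399 BTU/cm³ × 1055.06 J/BTU ÷ 10⁻⁶ m³/cm³ = 4.20969×10⁸ J/m³
4.20969×10⁸ J/m³ ÷ 4.184 J/cal × 0.001 m³/L = 100614 cal/L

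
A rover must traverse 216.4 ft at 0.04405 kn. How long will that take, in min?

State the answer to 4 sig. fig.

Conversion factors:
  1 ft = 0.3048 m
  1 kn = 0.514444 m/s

48.51 min

216.4 ft × 0.3048 → 65.9587 m
0.04405 kn × 0.514444 → 0.0226613 m/s
t = d / v = 65.9587 m / 0.0226613 m/s = 2910.63 s
2910.63 s ÷ (60 s/min) = 48.5105 min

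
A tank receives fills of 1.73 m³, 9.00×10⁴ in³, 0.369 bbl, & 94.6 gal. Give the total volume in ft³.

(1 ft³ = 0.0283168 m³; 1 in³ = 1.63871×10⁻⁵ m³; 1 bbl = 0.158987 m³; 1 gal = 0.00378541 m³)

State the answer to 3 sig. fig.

1.73 m³ (already m³)
9.00×10⁴ in³ × 1.63871×10⁻⁵ = 1.47484 m³
0.369 bbl × 0.158987 = 0.0586662 m³
94.6 gal × 0.00378541 = 0.3581 m³
Combined: 1.73 + 1.47484 + 0.0586662 + 0.3581 = 3.62161 m³
In ft³: 3.62161 / 0.0283168 = 127.896 ft³

128 ft³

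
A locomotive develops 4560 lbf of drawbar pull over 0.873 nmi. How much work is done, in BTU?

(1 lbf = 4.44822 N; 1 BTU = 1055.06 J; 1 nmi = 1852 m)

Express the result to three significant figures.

3.11×10⁴ BTU

4560 lbf × 4.44822 → 20283.9 N
0.873 nmi × 1852 → 1616.8 m
W = F × d = 20283.9 N × 1616.8 m = 3.2795×10⁷ J
3.2795×10⁷ J ÷ (1055.06 J/BTU) = 31083.5 BTU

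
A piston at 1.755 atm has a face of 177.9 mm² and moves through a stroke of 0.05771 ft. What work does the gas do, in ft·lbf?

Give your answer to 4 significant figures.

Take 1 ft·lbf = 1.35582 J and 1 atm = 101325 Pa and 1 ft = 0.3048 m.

1.755 atm → 177825 Pa
177.9 mm² → 1.779×10⁻⁴ m²
F = P × A = 177825 × 1.779×10⁻⁴ = 31.6351 N
0.05771 ft → 0.01759 m
W = F × d = 31.6351 × 0.01759 = 0.556461 J
In ft·lbf: 0.556461 / 1.35582 = 0.410424 ft·lbf

0.4104 ft·lbf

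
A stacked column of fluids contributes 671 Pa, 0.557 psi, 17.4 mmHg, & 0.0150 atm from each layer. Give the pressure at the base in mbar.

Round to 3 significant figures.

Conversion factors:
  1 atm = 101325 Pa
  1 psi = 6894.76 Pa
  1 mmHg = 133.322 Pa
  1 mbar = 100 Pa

83.5 mbar

671 Pa (already Pa)
0.557 psi × 6894.76 = 3840.38 Pa
17.4 mmHg × 133.322 = 2319.8 Pa
0.0150 atm × 101325 = 1519.88 Pa
Total: 671 + 3840.38 + 2319.8 + 1519.88 = 8351.06 Pa
In mbar: 8351.06 / 100 = 83.5106 mbar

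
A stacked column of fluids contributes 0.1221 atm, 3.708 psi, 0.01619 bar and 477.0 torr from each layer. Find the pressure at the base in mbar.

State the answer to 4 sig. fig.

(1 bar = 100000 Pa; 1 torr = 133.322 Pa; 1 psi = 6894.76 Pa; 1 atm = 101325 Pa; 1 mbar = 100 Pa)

1032 mbar

0.1221 atm × 101325 → 12371.8 Pa
3.708 psi × 6894.76 → 25565.8 Pa
0.01619 bar × 100000 → 1619 Pa
477.0 torr × 133.322 → 63594.6 Pa
Sum: 12371.8 + 25565.8 + 1619 + 63594.6 = 103151 Pa
In mbar: 103151 / 100 = 1031.51 mbar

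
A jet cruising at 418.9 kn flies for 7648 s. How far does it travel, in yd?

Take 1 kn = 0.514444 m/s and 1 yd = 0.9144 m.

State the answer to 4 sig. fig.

1.802×10⁶ yd

418.9 kn × 0.514444 = 215.501 m/s
d = v × t = 215.501 m/s × 7648 s = 1.64815×10⁶ m
1.64815×10⁶ m ÷ (0.9144 m/yd) = 1.80244×10⁶ yd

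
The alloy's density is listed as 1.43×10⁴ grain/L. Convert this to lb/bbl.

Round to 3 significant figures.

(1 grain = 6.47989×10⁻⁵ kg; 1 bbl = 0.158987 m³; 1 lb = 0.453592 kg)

1.43×10⁴ grain/L × 6.47989×10⁻⁵ kg/grain ÷ 0.001 m³/L = 926.624 kg/m³
926.624 kg/m³ ÷ 0.453592 kg/lb × 0.158987 m³/bbl = 324.788 lb/bbl

325 lb/bbl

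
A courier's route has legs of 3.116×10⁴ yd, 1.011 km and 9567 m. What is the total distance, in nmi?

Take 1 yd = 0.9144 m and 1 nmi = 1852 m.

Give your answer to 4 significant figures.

21.10 nmi

3.116×10⁴ yd × 0.9144 = 28492.7 m
1.011 km × 1000 = 1011 m
9567 m (already m)
Combined: 28492.7 + 1011 + 9567 = 39070.7 m
In nmi: 39070.7 / 1852 = 21.0965 nmi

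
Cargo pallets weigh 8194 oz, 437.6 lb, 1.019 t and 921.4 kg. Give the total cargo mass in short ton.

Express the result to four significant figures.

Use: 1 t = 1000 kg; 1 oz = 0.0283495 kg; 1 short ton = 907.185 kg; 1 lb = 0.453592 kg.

2.614 short ton

8194 oz × 0.0283495 = 232.296 kg
437.6 lb × 0.453592 = 198.492 kg
1.019 t × 1000 = 1019 kg
921.4 kg (already kg)
Total: 232.296 + 198.492 + 1019 + 921.4 = 2371.19 kg
In short ton: 2371.19 / 907.185 = 2.61379 short ton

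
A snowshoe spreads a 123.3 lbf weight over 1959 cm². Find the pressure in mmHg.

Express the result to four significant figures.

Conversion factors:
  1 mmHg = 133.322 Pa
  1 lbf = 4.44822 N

123.3 lbf × 4.44822 = 548.466 N
1959 cm² × 0.0001 = 0.1959 m²
P = F / A = 548.466 N / 0.1959 m² = 2799.72 Pa
2799.72 Pa ÷ (133.322 Pa/mmHg) = 20.9997 mmHg

21.00 mmHg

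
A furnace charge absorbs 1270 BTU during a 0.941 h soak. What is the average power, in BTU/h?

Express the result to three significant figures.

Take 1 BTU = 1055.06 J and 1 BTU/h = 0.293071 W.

1350 BTU/h

1270 BTU × 1055.06 = 1.33993×10⁶ J
0.941 h × 3600 = 3387.6 s
P = E / t = 1.33993×10⁶ J / 3387.6 s = 395.54 W
395.54 W ÷ (0.293071 W/BTU/h) = 1349.64 BTU/h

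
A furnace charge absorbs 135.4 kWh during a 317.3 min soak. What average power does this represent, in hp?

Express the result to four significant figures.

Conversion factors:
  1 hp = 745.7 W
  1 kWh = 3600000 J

135.4 kWh × 3600000 = 4.8744×10⁸ J
317.3 min × 60 = 19038 s
P = E / t = 4.8744×10⁸ J / 19038 s = 25603.5 W
25603.5 W ÷ (745.7 W/hp) = 34.3349 hp

34.33 hp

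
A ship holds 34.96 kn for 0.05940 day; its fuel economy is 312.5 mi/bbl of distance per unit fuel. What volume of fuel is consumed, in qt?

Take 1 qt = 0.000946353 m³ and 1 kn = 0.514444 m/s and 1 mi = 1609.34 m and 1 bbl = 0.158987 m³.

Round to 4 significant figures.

34.96 kn → 17.985 m/s
0.05940 day → 5132.16 s
d = v × t = 17.985 × 5132.16 = 92301.9 m
312.5 mi/bbl → 3.16327×10⁶ m/m³
V = d / (distance per unit fuel) = 92301.9 / 3.16327×10⁶ = 0.0291793 m³
In qt: 0.0291793 / 0.000946353 = 30.8334 qt

30.83 qt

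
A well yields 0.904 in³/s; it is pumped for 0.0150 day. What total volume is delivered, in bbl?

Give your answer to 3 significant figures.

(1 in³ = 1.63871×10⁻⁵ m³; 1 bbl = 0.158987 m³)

0.121 bbl

0.904 in³/s → 1.48139×10⁻⁵ m³/s
0.0150 day → 1296 s
V = Q × t = 1.48139×10⁻⁵ × 1296 = 0.0191988 m³
In bbl: 0.0191988 / 0.158987 = 0.120757 bbl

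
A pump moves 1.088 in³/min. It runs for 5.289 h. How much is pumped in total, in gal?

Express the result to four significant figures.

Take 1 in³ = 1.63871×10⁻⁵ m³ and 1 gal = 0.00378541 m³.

1.088 in³/min → 2.97153×10⁻⁷ m³/s
5.289 h → 19040.4 s
V = Q × t = 2.97153×10⁻⁷ × 19040.4 = 0.00565791 m³
In gal: 0.00565791 / 0.00378541 = 1.49466 gal

1.495 gal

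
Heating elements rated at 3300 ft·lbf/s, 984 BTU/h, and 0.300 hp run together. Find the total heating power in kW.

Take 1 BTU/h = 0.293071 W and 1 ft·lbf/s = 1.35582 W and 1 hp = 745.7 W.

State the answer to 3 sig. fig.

3300 ft·lbf/s × 1.35582 = 4474.21 W
984 BTU/h × 0.293071 = 288.382 W
0.300 hp × 745.7 = 223.71 W
Combined: 4474.21 + 288.382 + 223.71 = 4986.3 W
In kW: 4986.3 / 1000 = 4.9863 kW

4.99 kW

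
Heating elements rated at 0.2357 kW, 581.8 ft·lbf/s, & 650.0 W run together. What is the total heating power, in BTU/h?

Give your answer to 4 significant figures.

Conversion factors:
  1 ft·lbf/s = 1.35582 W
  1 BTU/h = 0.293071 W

5714 BTU/h

0.2357 kW × 1000 → 235.7 W
581.8 ft·lbf/s × 1.35582 → 788.816 W
650.0 W (already W)
Total: 235.7 + 788.816 + 650 = 1674.52 W
In BTU/h: 1674.52 / 0.293071 = 5713.7 BTU/h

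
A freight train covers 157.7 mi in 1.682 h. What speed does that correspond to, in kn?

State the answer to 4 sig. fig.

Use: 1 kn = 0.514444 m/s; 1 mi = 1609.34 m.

157.7 mi × 1609.34 → 253793 m
1.682 h × 3600 → 6055.2 s
v = d / t = 253793 m / 6055.2 s = 41.9132 m/s
41.9132 m/s ÷ (0.514444 m/s/kn) = 81.4728 kn

81.47 kn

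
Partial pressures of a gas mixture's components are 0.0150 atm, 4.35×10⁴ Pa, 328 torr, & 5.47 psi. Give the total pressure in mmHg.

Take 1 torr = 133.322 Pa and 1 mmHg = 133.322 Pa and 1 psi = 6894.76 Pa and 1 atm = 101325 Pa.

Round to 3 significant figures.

0.0150 atm × 101325 = 1519.88 Pa
4.35×10⁴ Pa (already Pa)
328 torr × 133.322 = 43729.6 Pa
5.47 psi × 6894.76 = 37714.3 Pa
Sum: 1519.88 + 43500 + 43729.6 + 37714.3 = 126464 Pa
In mmHg: 126464 / 133.322 = 948.561 mmHg

949 mmHg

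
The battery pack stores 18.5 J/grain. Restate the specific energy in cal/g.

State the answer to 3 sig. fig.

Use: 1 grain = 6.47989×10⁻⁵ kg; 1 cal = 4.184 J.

18.5 J/grain ÷ 6.47989×10⁻⁵ kg/grain = 285499 J/kg
285499 J/kg ÷ 4.184 J/cal × 0.001 kg/g = 68.2359 cal/g

68.2 cal/g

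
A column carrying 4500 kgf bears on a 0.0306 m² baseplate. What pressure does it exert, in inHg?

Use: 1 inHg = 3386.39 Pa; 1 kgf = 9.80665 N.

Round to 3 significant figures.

426 inHg

4500 kgf × 9.80665 → 44129.9 N
P = F / A = 44129.9 N / 0.0306 m² = 1.44215×10⁶ Pa
1.44215×10⁶ Pa ÷ (3386.39 Pa/inHg) = 425.866 inHg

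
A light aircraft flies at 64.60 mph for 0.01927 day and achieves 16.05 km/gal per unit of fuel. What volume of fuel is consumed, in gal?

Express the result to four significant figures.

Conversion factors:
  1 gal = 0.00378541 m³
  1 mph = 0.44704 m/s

64.60 mph → 28.8788 m/s
0.01927 day → 1664.93 s
d = v × t = 28.8788 × 1664.93 = 48081.2 m
16.05 km/gal → 4.23996×10⁶ m/m³
V = d / (distance per unit fuel) = 48081.2 / 4.23996×10⁶ = 0.01134 m³
In gal: 0.01134 / 0.00378541 = 2.99571 gal

2.996 gal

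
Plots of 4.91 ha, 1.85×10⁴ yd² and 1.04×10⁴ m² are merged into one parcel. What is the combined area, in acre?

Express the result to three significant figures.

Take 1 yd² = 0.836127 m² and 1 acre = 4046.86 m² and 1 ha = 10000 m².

4.91 ha × 10000 → 49100 m²
1.85×10⁴ yd² × 0.836127 → 15468.3 m²
1.04×10⁴ m² (already m²)
Total: 49100 + 15468.3 + 10400 = 74968.3 m²
In acre: 74968.3 / 4046.86 = 18.5251 acre

18.5 acre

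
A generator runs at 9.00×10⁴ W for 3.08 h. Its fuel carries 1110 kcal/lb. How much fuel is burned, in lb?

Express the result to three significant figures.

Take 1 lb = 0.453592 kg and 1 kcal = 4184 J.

215 lb

3.08 h → 11088 s
E = P × t = 90000 × 11088 = 9.9792×10⁸ J
1110 kcal/lb → 1.02388×10⁷ J/kg
m = E / e_s = 9.9792×10⁸ / 1.02388×10⁷ = 97.4645 kg
In lb: 97.4645 / 0.453592 = 214.873 lb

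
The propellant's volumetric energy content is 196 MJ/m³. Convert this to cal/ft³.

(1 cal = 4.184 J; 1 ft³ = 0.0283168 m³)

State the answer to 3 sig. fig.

1.33×10⁶ cal/ft³

196 MJ/m³ × 1000000 J/MJ = 1.96×10⁸ J/m³
1.96×10⁸ J/m³ ÷ 4.184 J/cal × 0.0283168 m³/ft³ = 1.3265×10⁶ cal/ft³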